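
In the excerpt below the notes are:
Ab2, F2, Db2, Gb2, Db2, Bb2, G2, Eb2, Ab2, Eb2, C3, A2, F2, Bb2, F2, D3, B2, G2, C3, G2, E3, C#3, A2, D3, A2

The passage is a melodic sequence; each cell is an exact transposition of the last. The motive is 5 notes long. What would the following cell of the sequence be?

F#3 D#3 B2 E3 B2

Taking 5-note groups, the heads are Ab2, Bb2, C3, D3, E3: the pattern moves up a 2nd.
From F#3 the exact shape gives F#3 D#3 B2 E3 B2.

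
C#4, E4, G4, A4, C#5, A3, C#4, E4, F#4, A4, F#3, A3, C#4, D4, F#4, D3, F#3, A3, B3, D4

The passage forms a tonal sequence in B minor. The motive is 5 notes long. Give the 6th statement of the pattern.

Unit = 5 notes; the statements start on C#4, A3, F#3, D3, moving down a 3rd each time.
Extending down a 3rd: B2 → G2.
From G2 the diatonic shape gives G2 B2 D3 E3 G3.

G2 B2 D3 E3 G3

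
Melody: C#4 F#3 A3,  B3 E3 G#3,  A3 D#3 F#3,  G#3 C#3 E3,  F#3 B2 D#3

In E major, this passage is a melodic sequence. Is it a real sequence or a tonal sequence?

tonal

Every note is diatonic to E major.
Cell 1 has +3 semitones from note 2 to 3, but cell 2 has +4 — the interval quality changes while the contour stays the same, which is the hallmark of a tonal sequence.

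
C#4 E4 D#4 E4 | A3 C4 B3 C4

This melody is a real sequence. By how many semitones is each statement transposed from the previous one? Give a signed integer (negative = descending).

The 4-note cells begin on C#4, A3 — each down a 3rd from the last.
Counting half-steps from C#4 to A3: -4.

-4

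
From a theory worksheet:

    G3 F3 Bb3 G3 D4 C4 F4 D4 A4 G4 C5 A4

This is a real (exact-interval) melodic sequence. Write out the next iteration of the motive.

Taking 4-note groups, the heads are G3, D4, A4: the pattern moves up a 5th.
So cell 4 is E5 D5 G5 E5.

E5 D5 G5 E5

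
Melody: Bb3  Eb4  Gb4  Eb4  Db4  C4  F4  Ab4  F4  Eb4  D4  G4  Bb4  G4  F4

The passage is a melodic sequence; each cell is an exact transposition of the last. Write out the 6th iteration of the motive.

The 5-note cells begin on Bb3, C4, D4 — each up a 2nd from the last.
Continuing the starts: E4 → F#4 → G#4.
So cell 6 is G#4 C#5 E5 C#5 B4.

G#4 C#5 E5 C#5 B4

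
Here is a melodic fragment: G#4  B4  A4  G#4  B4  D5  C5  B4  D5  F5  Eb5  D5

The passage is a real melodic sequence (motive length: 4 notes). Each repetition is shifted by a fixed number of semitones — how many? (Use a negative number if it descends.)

3

The 4-note cells begin on G#4, B4, D5 — each up a 3rd from the last.
Counting half-steps from G#4 to B4: 3.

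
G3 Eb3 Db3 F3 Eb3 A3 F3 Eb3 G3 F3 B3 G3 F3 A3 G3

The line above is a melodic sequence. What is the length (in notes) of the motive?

There are 15 notes; a 5-note unit gives 3 cells:
G3 Eb3 Db3 F3 Eb3 | A3 F3 Eb3 G3 F3 | B3 G3 F3 A3 G3
That's a consistent up a 2nd shift per cell, and no other grouping gives one.

5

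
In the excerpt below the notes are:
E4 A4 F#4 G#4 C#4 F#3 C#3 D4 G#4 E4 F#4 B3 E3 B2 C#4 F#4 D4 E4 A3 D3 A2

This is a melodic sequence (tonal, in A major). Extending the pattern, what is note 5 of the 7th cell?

The unit is 7 notes. Position-5 pitches of the 3 shown cells: C#4, B3, A3.
Each moves down a 2nd. Continuing: G#3 → F#3 → E3 → D3.

D3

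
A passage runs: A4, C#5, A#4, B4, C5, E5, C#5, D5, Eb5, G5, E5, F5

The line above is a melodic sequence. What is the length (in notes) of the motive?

There are 12 notes; a 4-note unit gives 3 cells:
A4 C#5 A#4 B4 | C5 E5 C#5 D5 | Eb5 G5 E5 F5
Each cell is the previous one up a 3rd — so the unit is 4 notes.

4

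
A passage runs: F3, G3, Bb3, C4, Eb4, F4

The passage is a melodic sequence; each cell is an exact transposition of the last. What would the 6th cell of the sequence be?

Gb5 Ab5

With a 2-note motive the entries are F3, Bb3, Eb4, each up a 4th from the previous.
Extending up a 4th: Ab4 → Db5 → Gb5.
So cell 6 is Gb5 Ab5.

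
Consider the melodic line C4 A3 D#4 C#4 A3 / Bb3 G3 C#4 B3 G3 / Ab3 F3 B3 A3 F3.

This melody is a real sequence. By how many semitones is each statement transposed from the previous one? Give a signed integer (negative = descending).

The 5-note cells begin on C4, Bb3, Ab3 — each down a 2nd from the last.
Counting half-steps from C4 to Bb3: -2.

-2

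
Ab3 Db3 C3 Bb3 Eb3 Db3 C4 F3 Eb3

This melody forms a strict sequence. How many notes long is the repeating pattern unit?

3

There are 9 notes; a 3-note unit gives 3 cells:
Ab3 Db3 C3 | Bb3 Eb3 Db3 | C4 F3 Eb3
Each cell is the previous one up a 2nd — so the unit is 3 notes.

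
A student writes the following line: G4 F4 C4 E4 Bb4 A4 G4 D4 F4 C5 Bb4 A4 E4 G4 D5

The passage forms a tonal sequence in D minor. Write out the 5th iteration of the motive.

D5 C5 G4 Bb4 F5

Unit = 5 notes; the statements start on G4, A4, Bb4, moving up a 2nd each time.
Carrying on: C5 → D5.
Statement 5 starts on D5 and keeps the same diatonic contour: D5 C5 G4 Bb4 F5.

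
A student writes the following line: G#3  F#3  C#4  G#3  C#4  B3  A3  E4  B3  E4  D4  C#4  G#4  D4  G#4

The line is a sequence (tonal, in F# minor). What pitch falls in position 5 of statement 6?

With 5-note cells, note 5 of each statement runs C#4, E4, G#4.
Each moves up a 3rd. Continuing: B4 → D5 → F#5.

F#5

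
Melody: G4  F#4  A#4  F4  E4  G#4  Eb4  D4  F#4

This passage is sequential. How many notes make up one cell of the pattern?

3

There are 9 notes; a 3-note unit gives 3 cells:
G4 F#4 A#4 | F4 E4 G#4 | Eb4 D4 F#4
That's a consistent down a 2nd shift per cell, and no other grouping gives one.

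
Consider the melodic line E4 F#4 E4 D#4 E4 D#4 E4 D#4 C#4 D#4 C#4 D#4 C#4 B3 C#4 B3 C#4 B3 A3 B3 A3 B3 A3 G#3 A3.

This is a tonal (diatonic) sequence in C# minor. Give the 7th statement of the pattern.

F#3 G#3 F#3 E3 F#3

With a 5-note motive the entries are E4, D#4, C#4, B3, A3, each down a 2nd from the previous.
Extending down a 2nd: G#3 → F#3.
From F#3 the diatonic shape gives F#3 G#3 F#3 E3 F#3.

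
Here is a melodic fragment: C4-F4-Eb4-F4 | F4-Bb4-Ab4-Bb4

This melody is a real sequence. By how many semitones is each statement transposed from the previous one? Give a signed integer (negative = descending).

5

With a 4-note motive the entries are C4, F4, each up a 4th from the previous.
Counting half-steps from C4 to F4: 5.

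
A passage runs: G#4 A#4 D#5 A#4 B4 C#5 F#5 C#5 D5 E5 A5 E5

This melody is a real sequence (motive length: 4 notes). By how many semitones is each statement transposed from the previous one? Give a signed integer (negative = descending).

The 4-note cells begin on G#4, B4, D5 — each up a 3rd from the last.
Counting half-steps from G#4 to B4: 3.

3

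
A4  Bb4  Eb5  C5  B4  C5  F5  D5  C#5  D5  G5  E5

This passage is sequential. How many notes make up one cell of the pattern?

4

Try groups of 4 (3 cells in 12 notes):
A4 Bb4 Eb5 C5 | B4 C5 F5 D5 | C#5 D5 G5 E5
That's a consistent up a 2nd shift per cell, and no other grouping gives one.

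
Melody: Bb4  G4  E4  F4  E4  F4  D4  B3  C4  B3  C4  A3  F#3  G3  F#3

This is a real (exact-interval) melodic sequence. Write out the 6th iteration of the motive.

With a 5-note motive the entries are Bb4, F4, C4, each down a 4th from the previous.
Continuing the starts: G3 → D3 → A2.
From A2 the exact shape gives A2 F#2 D#2 E2 D#2.

A2 F#2 D#2 E2 D#2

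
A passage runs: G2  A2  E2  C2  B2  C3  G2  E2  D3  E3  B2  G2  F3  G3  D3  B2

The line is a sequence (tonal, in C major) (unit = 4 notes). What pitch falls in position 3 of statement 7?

C4

Grouping in 4s, the 3rd note of each cell is E2, G2, B2, D3.
Extending up a 3rd: F3 → A3 → C4.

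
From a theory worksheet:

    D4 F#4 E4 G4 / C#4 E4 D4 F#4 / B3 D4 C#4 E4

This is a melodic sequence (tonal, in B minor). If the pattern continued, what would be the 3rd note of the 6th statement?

G3

The unit is 4 notes. Position-3 pitches of the 3 shown cells: E4, D4, C#4.
Each moves down a 2nd. Continuing: B3 → A3 → G3.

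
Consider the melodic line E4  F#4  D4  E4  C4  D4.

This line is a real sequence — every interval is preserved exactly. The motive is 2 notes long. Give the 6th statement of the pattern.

Gb3 Ab3

The 2-note cells begin on E4, D4, C4 — each down a 2nd from the last.
Continuing the starts: Bb3 → Ab3 → Gb3.
From Gb3 the exact shape gives Gb3 Ab3.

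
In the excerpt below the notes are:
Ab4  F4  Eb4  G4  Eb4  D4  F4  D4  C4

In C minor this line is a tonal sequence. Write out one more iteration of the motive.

Eb4 C4 Bb3

With a 3-note motive the entries are Ab4, G4, F4, each down a 2nd from the previous.
From Eb4 the diatonic shape gives Eb4 C4 Bb3.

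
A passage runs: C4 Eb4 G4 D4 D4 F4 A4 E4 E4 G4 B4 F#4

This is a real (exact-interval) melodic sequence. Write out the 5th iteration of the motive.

With a 4-note motive the entries are C4, D4, E4, each up a 2nd from the previous.
Carrying on: F#4 → G#4.
Statement 5 starts on G#4 and keeps the same exact contour: G#4 B4 D#5 A#4.

G#4 B4 D#5 A#4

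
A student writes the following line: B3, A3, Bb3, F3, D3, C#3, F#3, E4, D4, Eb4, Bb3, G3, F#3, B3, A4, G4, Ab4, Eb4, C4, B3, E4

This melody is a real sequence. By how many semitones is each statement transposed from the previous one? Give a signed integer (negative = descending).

Unit = 7 notes; the statements start on B3, E4, A4, moving up a 4th each time.
B3 to E4 spans +5 semitones.

5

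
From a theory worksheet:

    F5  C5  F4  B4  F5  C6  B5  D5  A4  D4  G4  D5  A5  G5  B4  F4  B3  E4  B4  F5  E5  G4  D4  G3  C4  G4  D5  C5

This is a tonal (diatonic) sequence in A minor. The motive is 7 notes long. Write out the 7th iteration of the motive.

A3 E3 A2 D3 A3 E4 D4

Unit = 7 notes; the statements start on F5, D5, B4, G4, moving down a 3rd each time.
Carrying on: E4 → C4 → A3.
Statement 7 starts on A3 and keeps the same diatonic contour: A3 E3 A2 D3 A3 E4 D4.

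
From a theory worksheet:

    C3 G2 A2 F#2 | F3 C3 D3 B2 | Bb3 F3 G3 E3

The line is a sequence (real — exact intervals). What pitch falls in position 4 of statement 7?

C5

The unit is 4 notes. Position-4 pitches of the 3 shown cells: F#2, B2, E3.
Each moves up a 4th. Continuing: A3 → D4 → G4 → C5.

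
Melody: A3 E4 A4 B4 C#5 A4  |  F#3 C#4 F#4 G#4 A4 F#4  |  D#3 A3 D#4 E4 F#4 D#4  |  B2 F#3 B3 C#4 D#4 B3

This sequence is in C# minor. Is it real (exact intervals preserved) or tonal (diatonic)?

Every note is diatonic to C# minor.
Cell 1 has +2 semitones from note 4 to 5, but cell 2 has +1 — the interval quality changes while the contour stays the same, which is the hallmark of a tonal sequence.

tonal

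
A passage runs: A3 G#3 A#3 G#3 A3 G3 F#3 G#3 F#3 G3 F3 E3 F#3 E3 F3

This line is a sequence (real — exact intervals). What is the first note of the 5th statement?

Db3

With a 5-note motive the entries are A3, G3, F3, each down a 2nd from the previous.
Continuing: Eb3 → Db3. Statement 5 starts on Db3.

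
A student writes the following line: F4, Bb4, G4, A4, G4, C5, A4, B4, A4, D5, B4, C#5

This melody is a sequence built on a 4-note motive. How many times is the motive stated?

12 notes in groups of 4 gives 12/4 = 3 statements.
Starts: F4, G4, A4 — each up a 2nd.

3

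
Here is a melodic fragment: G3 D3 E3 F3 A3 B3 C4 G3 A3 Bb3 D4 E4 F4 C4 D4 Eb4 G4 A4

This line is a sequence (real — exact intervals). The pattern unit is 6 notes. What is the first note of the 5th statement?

Eb5

Unit = 6 notes; the statements start on G3, C4, F4, moving up a 4th each time.
Extending the heads up a 4th: Bb4 → Eb5.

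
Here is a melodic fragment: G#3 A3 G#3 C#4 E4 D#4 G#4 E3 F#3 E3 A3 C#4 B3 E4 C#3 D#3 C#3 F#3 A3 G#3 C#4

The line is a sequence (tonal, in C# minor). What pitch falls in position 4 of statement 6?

G#2

Grouping in 7s, the 4th note of each cell is C#4, A3, F#3.
Extending down a 3rd: D#3 → B2 → G#2.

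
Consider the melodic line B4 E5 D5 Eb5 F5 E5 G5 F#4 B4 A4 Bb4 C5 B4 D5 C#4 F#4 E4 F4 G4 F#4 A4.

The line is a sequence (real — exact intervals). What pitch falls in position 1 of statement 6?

The unit is 7 notes. Position-1 pitches of the 3 shown cells: B4, F#4, C#4.
Each moves down a 4th. Continuing: G#3 → D#3 → A#2.

A#2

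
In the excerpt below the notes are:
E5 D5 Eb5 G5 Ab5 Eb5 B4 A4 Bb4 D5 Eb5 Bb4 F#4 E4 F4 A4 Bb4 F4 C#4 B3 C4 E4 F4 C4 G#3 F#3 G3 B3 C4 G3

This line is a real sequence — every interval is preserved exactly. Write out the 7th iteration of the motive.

A#2 G#2 A2 C#3 D3 A2

Taking 6-note groups, the heads are E5, B4, F#4, C#4, G#3: the pattern moves down a 4th.
Carrying on: D#3 → A#2.
Statement 7 starts on A#2 and keeps the same exact contour: A#2 G#2 A2 C#3 D3 A2.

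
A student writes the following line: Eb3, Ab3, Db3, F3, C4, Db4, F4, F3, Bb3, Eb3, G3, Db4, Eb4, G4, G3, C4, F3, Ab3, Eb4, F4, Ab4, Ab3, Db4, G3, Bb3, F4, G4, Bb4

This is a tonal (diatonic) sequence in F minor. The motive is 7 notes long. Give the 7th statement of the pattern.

Db4 G4 C4 Eb4 Bb4 C5 Eb5

Taking 7-note groups, the heads are Eb3, F3, G3, Ab3: the pattern moves up a 2nd.
Continuing the starts: Bb3 → C4 → Db4.
Statement 7 starts on Db4 and keeps the same diatonic contour: Db4 G4 C4 Eb4 Bb4 C5 Eb5.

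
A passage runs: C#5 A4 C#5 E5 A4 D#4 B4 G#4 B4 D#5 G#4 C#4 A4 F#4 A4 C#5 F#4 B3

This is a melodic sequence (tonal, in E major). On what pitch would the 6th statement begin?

Taking 6-note groups, the heads are C#5, B4, A4: the pattern moves down a 2nd.
Extending the heads down a 2nd: G#4 → F#4 → E4.

E4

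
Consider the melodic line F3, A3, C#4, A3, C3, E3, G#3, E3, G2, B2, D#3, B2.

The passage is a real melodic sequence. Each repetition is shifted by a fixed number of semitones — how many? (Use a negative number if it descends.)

-5

Unit = 4 notes; the statements start on F3, C3, G2, moving down a 4th each time.
F3→C3 is 48 − 53 = -5 semitones.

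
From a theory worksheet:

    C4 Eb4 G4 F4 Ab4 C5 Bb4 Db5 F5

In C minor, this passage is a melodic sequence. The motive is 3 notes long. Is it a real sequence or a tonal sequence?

Each cell has the same semitone pattern (3, 4) — intervals are preserved exactly.
And Db5 lies outside C minor, so the sequence is real rather than tonal.

real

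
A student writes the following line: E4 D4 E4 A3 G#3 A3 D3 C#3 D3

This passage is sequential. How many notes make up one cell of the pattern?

3

9 notes total. Splitting into 3 groups of 3:
E4 D4 E4 | A3 G#3 A3 | D3 C#3 D3
Each cell is the previous one down a 5th — so the unit is 3 notes.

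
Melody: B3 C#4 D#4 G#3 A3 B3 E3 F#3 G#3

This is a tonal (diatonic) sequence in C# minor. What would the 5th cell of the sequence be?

Unit = 3 notes; the statements start on B3, G#3, E3, moving down a 3rd each time.
Extending down a 3rd: C#3 → A2.
Statement 5 starts on A2 and keeps the same diatonic contour: A2 B2 C#3.

A2 B2 C#3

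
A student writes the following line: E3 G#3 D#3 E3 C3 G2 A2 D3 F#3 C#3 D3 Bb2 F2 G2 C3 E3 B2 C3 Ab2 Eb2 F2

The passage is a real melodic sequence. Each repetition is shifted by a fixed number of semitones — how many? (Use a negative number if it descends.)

Unit = 7 notes; the statements start on E3, D3, C3, moving down a 2nd each time.
E3→D3 is 50 − 52 = -2 semitones.

-2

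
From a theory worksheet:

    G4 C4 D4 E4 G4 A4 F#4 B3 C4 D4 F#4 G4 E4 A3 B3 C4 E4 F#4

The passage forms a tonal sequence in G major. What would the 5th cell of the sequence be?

C4 F#3 G3 A3 C4 D4

Unit = 6 notes; the statements start on G4, F#4, E4, moving down a 2nd each time.
Carrying on: D4 → C4.
Statement 5 starts on C4 and keeps the same diatonic contour: C4 F#3 G3 A3 C4 D4.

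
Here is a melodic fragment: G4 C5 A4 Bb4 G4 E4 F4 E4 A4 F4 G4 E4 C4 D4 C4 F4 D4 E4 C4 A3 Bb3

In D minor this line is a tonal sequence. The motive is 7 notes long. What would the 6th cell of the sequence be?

D3 G3 E3 F3 D3 Bb2 C3

Taking 7-note groups, the heads are G4, E4, C4: the pattern moves down a 3rd.
Continuing the starts: A3 → F3 → D3.
So cell 6 is D3 G3 E3 F3 D3 Bb2 C3.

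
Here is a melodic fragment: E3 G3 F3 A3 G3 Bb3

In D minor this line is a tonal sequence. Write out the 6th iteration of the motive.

With a 2-note motive the entries are E3, F3, G3, each up a 2nd from the previous.
Carrying on: A3 → Bb3 → C4.
Statement 6 starts on C4 and keeps the same diatonic contour: C4 E4.

C4 E4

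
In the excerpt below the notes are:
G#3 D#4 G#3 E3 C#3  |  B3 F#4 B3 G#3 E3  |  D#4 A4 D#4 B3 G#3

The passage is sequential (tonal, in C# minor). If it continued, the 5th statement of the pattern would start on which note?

With a 5-note motive the entries are G#3, B3, D#4, each up a 3rd from the previous.
Extending the heads up a 3rd: F#4 → A4.

A4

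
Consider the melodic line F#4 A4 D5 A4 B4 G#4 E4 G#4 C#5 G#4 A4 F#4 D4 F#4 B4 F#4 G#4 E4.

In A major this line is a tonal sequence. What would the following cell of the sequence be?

With a 6-note motive the entries are F#4, E4, D4, each down a 2nd from the previous.
Statement 4 starts on C#4 and keeps the same diatonic contour: C#4 E4 A4 E4 F#4 D4.

C#4 E4 A4 E4 F#4 D4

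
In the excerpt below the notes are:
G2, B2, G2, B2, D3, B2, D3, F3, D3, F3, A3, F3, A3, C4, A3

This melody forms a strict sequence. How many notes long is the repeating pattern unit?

3

15 notes total. Splitting into 5 groups of 3:
G2 B2 G2 | B2 D3 B2 | D3 F3 D3 | F3 A3 F3 | A3 C4 A3
Every group is a transposition up a 3rd of the one before; no shorter unit works.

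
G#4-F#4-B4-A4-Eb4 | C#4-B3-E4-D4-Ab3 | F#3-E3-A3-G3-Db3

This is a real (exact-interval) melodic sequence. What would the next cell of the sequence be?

Taking 5-note groups, the heads are G#4, C#4, F#3: the pattern moves down a 5th.
So cell 4 is B2 A2 D3 C3 Gb2.

B2 A2 D3 C3 Gb2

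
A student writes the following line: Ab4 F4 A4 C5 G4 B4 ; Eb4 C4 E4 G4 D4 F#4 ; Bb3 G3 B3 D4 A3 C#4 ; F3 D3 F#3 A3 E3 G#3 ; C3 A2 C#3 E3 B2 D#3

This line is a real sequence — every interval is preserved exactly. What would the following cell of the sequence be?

With a 6-note motive the entries are Ab4, Eb4, Bb3, F3, C3, each down a 4th from the previous.
Statement 6 starts on G2 and keeps the same exact contour: G2 E2 G#2 B2 F#2 A#2.

G2 E2 G#2 B2 F#2 A#2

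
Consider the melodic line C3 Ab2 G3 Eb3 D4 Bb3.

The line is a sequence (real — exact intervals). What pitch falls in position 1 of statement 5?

E5

Grouping in 2s, the 1st note of each cell is C3, G3, D4.
Extending up a 5th: A4 → E5.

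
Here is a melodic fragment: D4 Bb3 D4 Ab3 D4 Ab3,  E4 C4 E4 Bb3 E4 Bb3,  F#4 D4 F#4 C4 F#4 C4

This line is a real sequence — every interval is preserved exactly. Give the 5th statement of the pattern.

The 6-note cells begin on D4, E4, F#4 — each up a 2nd from the last.
Carrying on: G#4 → A#4.
So cell 5 is A#4 F#4 A#4 E4 A#4 E4.

A#4 F#4 A#4 E4 A#4 E4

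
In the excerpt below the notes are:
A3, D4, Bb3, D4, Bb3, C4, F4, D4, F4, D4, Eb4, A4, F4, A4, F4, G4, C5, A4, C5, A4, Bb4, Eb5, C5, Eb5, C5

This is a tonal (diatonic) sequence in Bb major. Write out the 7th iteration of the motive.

F5 Bb5 G5 Bb5 G5

With a 5-note motive the entries are A3, C4, Eb4, G4, Bb4, each up a 3rd from the previous.
Extending up a 3rd: D5 → F5.
Statement 7 starts on F5 and keeps the same diatonic contour: F5 Bb5 G5 Bb5 G5.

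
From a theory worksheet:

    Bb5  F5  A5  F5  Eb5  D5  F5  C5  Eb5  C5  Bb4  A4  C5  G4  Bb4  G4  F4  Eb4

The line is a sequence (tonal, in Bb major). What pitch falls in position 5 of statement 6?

D3

Grouping in 6s, the 5th note of each cell is Eb5, Bb4, F4.
Each moves down a 4th. Continuing: C4 → G3 → D3.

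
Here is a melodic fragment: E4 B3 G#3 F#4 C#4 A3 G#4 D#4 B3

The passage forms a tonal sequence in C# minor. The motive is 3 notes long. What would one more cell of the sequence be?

The 3-note cells begin on E4, F#4, G#4 — each up a 2nd from the last.
From A4 the diatonic shape gives A4 E4 C#4.

A4 E4 C#4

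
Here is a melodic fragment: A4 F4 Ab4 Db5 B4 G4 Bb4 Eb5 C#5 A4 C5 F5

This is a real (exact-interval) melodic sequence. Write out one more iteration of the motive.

The 4-note cells begin on A4, B4, C#5 — each up a 2nd from the last.
Statement 4 starts on D#5 and keeps the same exact contour: D#5 B4 D5 G5.

D#5 B4 D5 G5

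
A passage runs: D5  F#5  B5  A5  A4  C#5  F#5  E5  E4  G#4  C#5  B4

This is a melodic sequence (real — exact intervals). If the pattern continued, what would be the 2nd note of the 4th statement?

Grouping in 4s, the 2nd note of each cell is F#5, C#5, G#4.
Each moves down a 4th; the next is D#4.

D#4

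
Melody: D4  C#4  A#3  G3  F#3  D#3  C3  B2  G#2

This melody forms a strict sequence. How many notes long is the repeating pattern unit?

3

9 notes total. Splitting into 3 groups of 3:
D4 C#4 A#3 | G3 F#3 D#3 | C3 B2 G#2
That's a consistent down a 5th shift per cell, and no other grouping gives one.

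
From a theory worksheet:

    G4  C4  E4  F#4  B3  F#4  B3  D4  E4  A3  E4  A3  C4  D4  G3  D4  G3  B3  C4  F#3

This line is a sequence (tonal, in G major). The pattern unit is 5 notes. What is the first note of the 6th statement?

The 5-note cells begin on G4, F#4, E4, D4 — each down a 2nd from the last.
Extending the heads down a 2nd: C4 → B3.

B3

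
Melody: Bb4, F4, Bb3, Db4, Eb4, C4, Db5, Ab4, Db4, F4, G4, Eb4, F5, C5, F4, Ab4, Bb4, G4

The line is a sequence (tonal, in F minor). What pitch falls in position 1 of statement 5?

C6

Grouping in 6s, the 1st note of each cell is Bb4, Db5, F5.
Carrying that up a 3rd forward: Ab5 → C6.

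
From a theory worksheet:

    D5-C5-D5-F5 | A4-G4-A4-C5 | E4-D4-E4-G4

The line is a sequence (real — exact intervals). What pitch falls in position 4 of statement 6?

E3

The unit is 4 notes. Position-4 pitches of the 3 shown cells: F5, C5, G4.
Carrying that down a 4th forward: D4 → A3 → E3.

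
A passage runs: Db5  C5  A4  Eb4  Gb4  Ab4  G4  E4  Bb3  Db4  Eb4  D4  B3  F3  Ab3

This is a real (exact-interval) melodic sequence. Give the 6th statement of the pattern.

With a 5-note motive the entries are Db5, Ab4, Eb4, each down a 4th from the previous.
Continuing the starts: Bb3 → F3 → C3.
Statement 6 starts on C3 and keeps the same exact contour: C3 B2 G#2 D2 F2.

C3 B2 G#2 D2 F2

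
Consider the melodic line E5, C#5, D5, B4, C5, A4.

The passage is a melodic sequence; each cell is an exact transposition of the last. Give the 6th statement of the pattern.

Gb4 Eb4

Taking 2-note groups, the heads are E5, D5, C5: the pattern moves down a 2nd.
Carrying on: Bb4 → Ab4 → Gb4.
Statement 6 starts on Gb4 and keeps the same exact contour: Gb4 Eb4.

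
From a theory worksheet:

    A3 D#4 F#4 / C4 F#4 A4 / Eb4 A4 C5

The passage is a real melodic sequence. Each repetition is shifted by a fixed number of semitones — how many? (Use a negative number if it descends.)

With a 3-note motive the entries are A3, C4, Eb4, each up a 3rd from the previous.
Counting half-steps from A3 to C4: 3.

3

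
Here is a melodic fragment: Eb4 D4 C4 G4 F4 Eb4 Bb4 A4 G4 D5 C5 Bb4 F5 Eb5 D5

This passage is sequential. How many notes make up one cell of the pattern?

3

Try groups of 3 (5 cells in 15 notes):
Eb4 D4 C4 | G4 F4 Eb4 | Bb4 A4 G4 | D5 C5 Bb4 | F5 Eb5 D5
That's a consistent up a 3rd shift per cell, and no other grouping gives one.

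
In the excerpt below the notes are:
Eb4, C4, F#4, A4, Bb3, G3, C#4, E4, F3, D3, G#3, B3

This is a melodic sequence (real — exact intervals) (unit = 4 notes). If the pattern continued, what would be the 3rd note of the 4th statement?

D#3

With 4-note cells, note 3 of each statement runs F#4, C#4, G#3.
From G#3, down a 4th gives D#3.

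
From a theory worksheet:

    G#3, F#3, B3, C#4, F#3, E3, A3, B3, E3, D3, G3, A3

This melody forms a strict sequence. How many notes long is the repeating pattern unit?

4

There are 12 notes; a 4-note unit gives 3 cells:
G#3 F#3 B3 C#4 | F#3 E3 A3 B3 | E3 D3 G3 A3
That's a consistent down a 2nd shift per cell, and no other grouping gives one.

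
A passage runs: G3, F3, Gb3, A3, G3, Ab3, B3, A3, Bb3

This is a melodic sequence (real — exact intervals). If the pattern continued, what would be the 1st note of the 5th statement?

D#4

Grouping in 3s, the 1st note of each cell is G3, A3, B3.
Each moves up a 2nd. Continuing: C#4 → D#4.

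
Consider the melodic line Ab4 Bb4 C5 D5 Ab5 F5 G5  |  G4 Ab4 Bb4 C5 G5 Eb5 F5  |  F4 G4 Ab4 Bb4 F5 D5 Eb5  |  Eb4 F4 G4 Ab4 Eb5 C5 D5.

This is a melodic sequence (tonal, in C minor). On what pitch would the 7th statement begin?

Unit = 7 notes; the statements start on Ab4, G4, F4, Eb4, moving down a 2nd each time.
Continuing: D4 → C4 → Bb3. Statement 7 starts on Bb3.

Bb3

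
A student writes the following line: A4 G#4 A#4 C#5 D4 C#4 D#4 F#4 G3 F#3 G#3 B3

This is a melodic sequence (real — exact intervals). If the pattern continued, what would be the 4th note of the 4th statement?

With 4-note cells, note 4 of each statement runs C#5, F#4, B3.
From B3, down a 5th gives E3.

E3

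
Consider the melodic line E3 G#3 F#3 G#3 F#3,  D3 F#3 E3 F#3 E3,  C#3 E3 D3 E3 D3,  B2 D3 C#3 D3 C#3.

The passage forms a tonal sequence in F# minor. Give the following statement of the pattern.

Taking 5-note groups, the heads are E3, D3, C#3, B2: the pattern moves down a 2nd.
Statement 5 starts on A2 and keeps the same diatonic contour: A2 C#3 B2 C#3 B2.

A2 C#3 B2 C#3 B2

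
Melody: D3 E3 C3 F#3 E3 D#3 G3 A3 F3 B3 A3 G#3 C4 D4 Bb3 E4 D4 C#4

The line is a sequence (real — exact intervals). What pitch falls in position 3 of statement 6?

Db5

Grouping in 6s, the 3rd note of each cell is C3, F3, Bb3.
Each moves up a 4th. Continuing: Eb4 → Ab4 → Db5.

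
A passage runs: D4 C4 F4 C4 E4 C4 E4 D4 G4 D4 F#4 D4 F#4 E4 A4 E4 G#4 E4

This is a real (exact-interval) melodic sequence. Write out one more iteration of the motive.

The 6-note cells begin on D4, E4, F#4 — each up a 2nd from the last.
Statement 4 starts on G#4 and keeps the same exact contour: G#4 F#4 B4 F#4 A#4 F#4.

G#4 F#4 B4 F#4 A#4 F#4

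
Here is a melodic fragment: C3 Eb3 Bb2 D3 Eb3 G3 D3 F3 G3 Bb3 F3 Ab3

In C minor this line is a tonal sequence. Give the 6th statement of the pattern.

Unit = 4 notes; the statements start on C3, Eb3, G3, moving up a 3rd each time.
Extending up a 3rd: Bb3 → D4 → F4.
Statement 6 starts on F4 and keeps the same diatonic contour: F4 Ab4 Eb4 G4.

F4 Ab4 Eb4 G4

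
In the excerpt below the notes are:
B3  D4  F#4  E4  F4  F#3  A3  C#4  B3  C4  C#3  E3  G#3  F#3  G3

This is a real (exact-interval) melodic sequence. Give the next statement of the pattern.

G#2 B2 D#3 C#3 D3

Taking 5-note groups, the heads are B3, F#3, C#3: the pattern moves down a 4th.
From G#2 the exact shape gives G#2 B2 D#3 C#3 D3.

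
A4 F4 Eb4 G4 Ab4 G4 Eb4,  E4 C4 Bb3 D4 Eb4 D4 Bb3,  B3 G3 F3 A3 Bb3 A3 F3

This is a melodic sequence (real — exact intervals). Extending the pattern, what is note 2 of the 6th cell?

Grouping in 7s, the 2nd note of each cell is F4, C4, G3.
Each moves down a 4th. Continuing: D3 → A2 → E2.

E2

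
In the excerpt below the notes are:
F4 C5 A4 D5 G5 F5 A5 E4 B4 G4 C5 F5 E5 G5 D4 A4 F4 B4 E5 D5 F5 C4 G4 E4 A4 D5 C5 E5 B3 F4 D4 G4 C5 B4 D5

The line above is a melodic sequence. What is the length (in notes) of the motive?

There are 35 notes; a 7-note unit gives 5 cells:
F4 C5 A4 D5 G5 F5 A5 | E4 B4 G4 C5 F5 E5 G5 | D4 A4 F4 B4 E5 D5 F5 | C4 G4 E4 A4 D5 C5 E5 | B3 F4 D4 G4 C5 B4 D5
Every group is a transposition down a 2nd of the one before; no shorter unit works.

7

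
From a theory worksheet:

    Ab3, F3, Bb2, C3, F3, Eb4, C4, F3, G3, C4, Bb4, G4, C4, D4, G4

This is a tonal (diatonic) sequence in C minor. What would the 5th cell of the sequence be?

C6 Ab5 D5 Eb5 Ab5

Taking 5-note groups, the heads are Ab3, Eb4, Bb4: the pattern moves up a 5th.
Carrying on: F5 → C6.
So cell 5 is C6 Ab5 D5 Eb5 Ab5.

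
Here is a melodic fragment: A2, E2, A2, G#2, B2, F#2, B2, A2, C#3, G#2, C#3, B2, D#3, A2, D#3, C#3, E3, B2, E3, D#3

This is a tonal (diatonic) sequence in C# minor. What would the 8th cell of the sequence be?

Taking 4-note groups, the heads are A2, B2, C#3, D#3, E3: the pattern moves up a 2nd.
Continuing the starts: F#3 → G#3 → A3.
So cell 8 is A3 E3 A3 G#3.

A3 E3 A3 G#3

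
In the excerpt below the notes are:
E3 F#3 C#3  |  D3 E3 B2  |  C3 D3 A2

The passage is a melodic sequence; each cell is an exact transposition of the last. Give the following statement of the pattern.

Unit = 3 notes; the statements start on E3, D3, C3, moving down a 2nd each time.
So cell 4 is Bb2 C3 G2.

Bb2 C3 G2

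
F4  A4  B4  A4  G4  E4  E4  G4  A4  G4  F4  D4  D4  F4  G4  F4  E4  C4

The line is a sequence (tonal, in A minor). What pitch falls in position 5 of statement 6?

B3

Grouping in 6s, the 5th note of each cell is G4, F4, E4.
Extending down a 2nd: D4 → C4 → B3.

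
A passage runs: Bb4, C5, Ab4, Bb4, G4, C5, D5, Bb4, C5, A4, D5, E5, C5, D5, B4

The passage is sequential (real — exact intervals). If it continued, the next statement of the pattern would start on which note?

E5

The 5-note cells begin on Bb4, C5, D5 — each up a 2nd from the last.
One more step up a 2nd gives E5.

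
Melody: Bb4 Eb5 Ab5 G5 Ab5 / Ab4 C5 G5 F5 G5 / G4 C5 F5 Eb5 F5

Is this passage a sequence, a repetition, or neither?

Note 2 of cell 2 is C5; if this were a sequence it would be D5. No unit length gives a consistent transposition pattern.

neither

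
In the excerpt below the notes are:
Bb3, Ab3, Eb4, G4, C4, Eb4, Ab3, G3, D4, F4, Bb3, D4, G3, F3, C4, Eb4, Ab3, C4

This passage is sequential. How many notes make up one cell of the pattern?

6

Try groups of 6 (3 cells in 18 notes):
Bb3 Ab3 Eb4 G4 C4 Eb4 | Ab3 G3 D4 F4 Bb3 D4 | G3 F3 C4 Eb4 Ab3 C4
That's a consistent down a 2nd shift per cell, and no other grouping gives one.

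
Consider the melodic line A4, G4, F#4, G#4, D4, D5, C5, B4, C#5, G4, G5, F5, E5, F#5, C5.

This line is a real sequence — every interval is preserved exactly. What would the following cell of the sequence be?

Taking 5-note groups, the heads are A4, D5, G5: the pattern moves up a 4th.
Statement 4 starts on C6 and keeps the same exact contour: C6 Bb5 A5 B5 F5.

C6 Bb5 A5 B5 F5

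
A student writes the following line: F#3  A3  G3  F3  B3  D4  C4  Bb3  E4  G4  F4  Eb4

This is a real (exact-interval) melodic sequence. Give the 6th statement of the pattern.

G5 Bb5 Ab5 Gb5

Taking 4-note groups, the heads are F#3, B3, E4: the pattern moves up a 4th.
Extending up a 4th: A4 → D5 → G5.
Statement 6 starts on G5 and keeps the same exact contour: G5 Bb5 Ab5 Gb5.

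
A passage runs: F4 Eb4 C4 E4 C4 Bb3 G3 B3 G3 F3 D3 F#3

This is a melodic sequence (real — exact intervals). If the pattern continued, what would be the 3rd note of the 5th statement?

E2

With 4-note cells, note 3 of each statement runs C4, G3, D3.
Extending down a 4th: A2 → E2.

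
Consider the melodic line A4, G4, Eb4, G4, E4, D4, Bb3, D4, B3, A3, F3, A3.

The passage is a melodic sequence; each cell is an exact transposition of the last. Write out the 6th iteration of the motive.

The 4-note cells begin on A4, E4, B3 — each down a 4th from the last.
Carrying on: F#3 → C#3 → G#2.
From G#2 the exact shape gives G#2 F#2 D2 F#2.

G#2 F#2 D2 F#2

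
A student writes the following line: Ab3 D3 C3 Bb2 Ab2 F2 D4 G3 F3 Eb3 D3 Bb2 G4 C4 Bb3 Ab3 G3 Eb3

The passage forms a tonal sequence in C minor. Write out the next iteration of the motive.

Taking 6-note groups, the heads are Ab3, D4, G4: the pattern moves up a 4th.
Statement 4 starts on C5 and keeps the same diatonic contour: C5 F4 Eb4 D4 C4 Ab3.

C5 F4 Eb4 D4 C4 Ab3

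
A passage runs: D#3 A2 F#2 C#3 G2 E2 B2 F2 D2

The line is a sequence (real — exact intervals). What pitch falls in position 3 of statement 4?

The unit is 3 notes. Position-3 pitches of the 3 shown cells: F#2, E2, D2.
Each moves down a 2nd; the next is C2.

C2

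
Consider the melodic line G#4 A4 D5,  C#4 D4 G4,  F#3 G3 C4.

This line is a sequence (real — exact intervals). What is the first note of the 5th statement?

E2

Taking 3-note groups, the heads are G#4, C#4, F#3: the pattern moves down a 5th.
Continuing: B2 → E2. Statement 5 starts on E2.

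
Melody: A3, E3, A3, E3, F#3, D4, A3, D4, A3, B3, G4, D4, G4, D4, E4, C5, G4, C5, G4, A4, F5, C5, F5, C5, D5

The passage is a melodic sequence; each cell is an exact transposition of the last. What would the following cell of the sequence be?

Bb5 F5 Bb5 F5 G5

With a 5-note motive the entries are A3, D4, G4, C5, F5, each up a 4th from the previous.
From Bb5 the exact shape gives Bb5 F5 Bb5 F5 G5.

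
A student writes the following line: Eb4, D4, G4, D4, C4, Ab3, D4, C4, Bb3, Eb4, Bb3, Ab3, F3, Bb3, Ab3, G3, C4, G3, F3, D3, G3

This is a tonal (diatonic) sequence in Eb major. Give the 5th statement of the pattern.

Unit = 7 notes; the statements start on Eb4, C4, Ab3, moving down a 3rd each time.
Carrying on: F3 → D3.
From D3 the diatonic shape gives D3 C3 F3 C3 Bb2 G2 C3.

D3 C3 F3 C3 Bb2 G2 C3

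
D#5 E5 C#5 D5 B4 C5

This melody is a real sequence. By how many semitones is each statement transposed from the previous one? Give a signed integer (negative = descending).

-2

Taking 2-note groups, the heads are D#5, C#5, B4: the pattern moves down a 2nd.
Counting half-steps from D#5 to C#5: -2.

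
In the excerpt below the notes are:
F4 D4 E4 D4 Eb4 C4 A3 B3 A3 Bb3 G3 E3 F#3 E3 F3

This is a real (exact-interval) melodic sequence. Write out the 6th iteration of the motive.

Taking 5-note groups, the heads are F4, C4, G3: the pattern moves down a 4th.
Carrying on: D3 → A2 → E2.
So cell 6 is E2 C#2 D#2 C#2 D2.

E2 C#2 D#2 C#2 D2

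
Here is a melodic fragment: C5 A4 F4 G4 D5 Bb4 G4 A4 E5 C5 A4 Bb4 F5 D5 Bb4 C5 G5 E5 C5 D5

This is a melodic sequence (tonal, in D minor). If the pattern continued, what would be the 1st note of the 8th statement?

Grouping in 4s, the 1st note of each cell is C5, D5, E5, F5, G5.
Extending up a 2nd: A5 → Bb5 → C6.

C6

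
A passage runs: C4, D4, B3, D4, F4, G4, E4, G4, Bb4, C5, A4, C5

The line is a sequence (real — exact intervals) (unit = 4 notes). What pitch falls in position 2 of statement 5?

Bb5

Grouping in 4s, the 2nd note of each cell is D4, G4, C5.
Carrying that up a 4th forward: F5 → Bb5.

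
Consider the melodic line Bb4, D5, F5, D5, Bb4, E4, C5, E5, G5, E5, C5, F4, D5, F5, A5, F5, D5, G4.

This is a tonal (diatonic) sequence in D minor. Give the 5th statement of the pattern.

F5 A5 C6 A5 F5 Bb4

Unit = 6 notes; the statements start on Bb4, C5, D5, moving up a 2nd each time.
Carrying on: E5 → F5.
Statement 5 starts on F5 and keeps the same diatonic contour: F5 A5 C6 A5 F5 Bb4.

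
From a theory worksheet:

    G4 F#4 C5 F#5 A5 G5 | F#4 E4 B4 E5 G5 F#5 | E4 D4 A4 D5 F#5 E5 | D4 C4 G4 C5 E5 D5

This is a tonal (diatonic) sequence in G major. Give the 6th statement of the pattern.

B3 A3 E4 A4 C5 B4

With a 6-note motive the entries are G4, F#4, E4, D4, each down a 2nd from the previous.
Carrying on: C4 → B3.
So cell 6 is B3 A3 E4 A4 C5 B4.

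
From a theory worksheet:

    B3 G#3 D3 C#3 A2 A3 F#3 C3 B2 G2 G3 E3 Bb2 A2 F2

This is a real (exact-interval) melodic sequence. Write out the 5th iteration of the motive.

Eb3 C3 Gb2 F2 Db2

Unit = 5 notes; the statements start on B3, A3, G3, moving down a 2nd each time.
Extending down a 2nd: F3 → Eb3.
So cell 5 is Eb3 C3 Gb2 F2 Db2.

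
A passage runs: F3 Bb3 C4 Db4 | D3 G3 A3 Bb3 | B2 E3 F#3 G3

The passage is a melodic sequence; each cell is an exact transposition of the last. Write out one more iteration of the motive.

Unit = 4 notes; the statements start on F3, D3, B2, moving down a 3rd each time.
Statement 4 starts on G#2 and keeps the same exact contour: G#2 C#3 D#3 E3.

G#2 C#3 D#3 E3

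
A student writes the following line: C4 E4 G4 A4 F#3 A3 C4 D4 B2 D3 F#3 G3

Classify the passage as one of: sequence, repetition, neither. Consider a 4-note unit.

Each 4-note cell is the previous one transposed down a 5th.

sequence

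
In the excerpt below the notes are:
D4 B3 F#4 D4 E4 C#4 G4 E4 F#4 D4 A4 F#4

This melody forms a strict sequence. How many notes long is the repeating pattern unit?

4

Try groups of 4 (3 cells in 12 notes):
D4 B3 F#4 D4 | E4 C#4 G4 E4 | F#4 D4 A4 F#4
That's a consistent up a 2nd shift per cell, and no other grouping gives one.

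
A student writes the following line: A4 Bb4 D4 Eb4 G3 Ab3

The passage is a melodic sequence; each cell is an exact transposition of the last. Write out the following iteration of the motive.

C3 Db3

With a 2-note motive the entries are A4, D4, G3, each down a 5th from the previous.
So cell 4 is C3 Db3.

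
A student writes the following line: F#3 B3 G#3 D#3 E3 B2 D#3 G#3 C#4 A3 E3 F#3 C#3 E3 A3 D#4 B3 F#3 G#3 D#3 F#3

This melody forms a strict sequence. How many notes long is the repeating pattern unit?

7

There are 21 notes; a 7-note unit gives 3 cells:
F#3 B3 G#3 D#3 E3 B2 D#3 | G#3 C#4 A3 E3 F#3 C#3 E3 | A3 D#4 B3 F#3 G#3 D#3 F#3
That's a consistent up a 2nd shift per cell, and no other grouping gives one.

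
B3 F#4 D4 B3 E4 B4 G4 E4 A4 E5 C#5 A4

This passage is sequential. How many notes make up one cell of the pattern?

4

There are 12 notes; a 4-note unit gives 3 cells:
B3 F#4 D4 B3 | E4 B4 G4 E4 | A4 E5 C#5 A4
Each cell is the previous one up a 4th — so the unit is 4 notes.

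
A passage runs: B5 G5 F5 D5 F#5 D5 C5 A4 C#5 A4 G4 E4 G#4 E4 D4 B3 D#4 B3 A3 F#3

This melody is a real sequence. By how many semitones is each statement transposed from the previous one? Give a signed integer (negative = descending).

The 4-note cells begin on B5, F#5, C#5, G#4, D#4 — each down a 4th from the last.
B5→F#5 is 78 − 83 = -5 semitones.

-5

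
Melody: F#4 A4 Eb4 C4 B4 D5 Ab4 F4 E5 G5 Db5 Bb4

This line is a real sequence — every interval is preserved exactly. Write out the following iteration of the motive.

Taking 4-note groups, the heads are F#4, B4, E5: the pattern moves up a 4th.
From A5 the exact shape gives A5 C6 Gb5 Eb5.

A5 C6 Gb5 Eb5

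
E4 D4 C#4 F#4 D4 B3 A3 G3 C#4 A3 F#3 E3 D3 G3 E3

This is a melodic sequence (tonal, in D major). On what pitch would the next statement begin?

C#3

Unit = 5 notes; the statements start on E4, B3, F#3, moving down a 4th each time.
The next head, down a 4th from F#3, is C#3.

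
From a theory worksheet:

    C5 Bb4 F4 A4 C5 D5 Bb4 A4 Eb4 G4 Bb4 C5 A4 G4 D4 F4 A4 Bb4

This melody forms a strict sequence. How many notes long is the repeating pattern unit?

6

Try groups of 6 (3 cells in 18 notes):
C5 Bb4 F4 A4 C5 D5 | Bb4 A4 Eb4 G4 Bb4 C5 | A4 G4 D4 F4 A4 Bb4
Every group is a transposition down a 2nd of the one before; no shorter unit works.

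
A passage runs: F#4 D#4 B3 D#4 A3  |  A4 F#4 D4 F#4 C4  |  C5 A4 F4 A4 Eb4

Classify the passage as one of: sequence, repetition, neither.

sequence

Each 5-note cell is the previous one transposed up a 3rd.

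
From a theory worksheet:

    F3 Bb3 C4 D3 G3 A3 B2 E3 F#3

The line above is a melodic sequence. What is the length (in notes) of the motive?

There are 9 notes; a 3-note unit gives 3 cells:
F3 Bb3 C4 | D3 G3 A3 | B2 E3 F#3
Every group is a transposition down a 3rd of the one before; no shorter unit works.

3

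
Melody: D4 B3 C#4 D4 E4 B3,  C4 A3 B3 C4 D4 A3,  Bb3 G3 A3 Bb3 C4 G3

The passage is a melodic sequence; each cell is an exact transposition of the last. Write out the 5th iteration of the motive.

Gb3 Eb3 F3 Gb3 Ab3 Eb3

The 6-note cells begin on D4, C4, Bb3 — each down a 2nd from the last.
Extending down a 2nd: Ab3 → Gb3.
So cell 5 is Gb3 Eb3 F3 Gb3 Ab3 Eb3.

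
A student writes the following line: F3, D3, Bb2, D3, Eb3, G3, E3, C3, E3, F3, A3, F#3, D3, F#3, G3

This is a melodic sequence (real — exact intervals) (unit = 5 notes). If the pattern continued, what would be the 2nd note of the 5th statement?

A#3

Grouping in 5s, the 2nd note of each cell is D3, E3, F#3.
Each moves up a 2nd. Continuing: G#3 → A#3.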